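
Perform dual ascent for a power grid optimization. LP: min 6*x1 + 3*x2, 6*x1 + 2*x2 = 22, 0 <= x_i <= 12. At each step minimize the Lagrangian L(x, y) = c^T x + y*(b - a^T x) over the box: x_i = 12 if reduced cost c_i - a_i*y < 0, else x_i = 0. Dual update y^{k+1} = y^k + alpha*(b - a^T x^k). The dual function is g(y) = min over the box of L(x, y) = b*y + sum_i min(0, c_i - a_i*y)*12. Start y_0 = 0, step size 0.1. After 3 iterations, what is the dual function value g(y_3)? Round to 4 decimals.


Dual ascent for LP: min 6*x1 + 3*x2, 6*x1 + 2*x2 = 22, 0 <= x_i <= 12
Step 1: y^k = 0.0, reduced costs: (6.0, 3.0)
  x^k = (0.0, 0.0), subgradient = b - a^T x = 22.0
  y^{k+1} = 0.0 + 0.1*22.0 = 2.2
Step 2: y^k = 2.2, reduced costs: (-7.2, -1.4)
  x^k = (12.0, 12.0), subgradient = b - a^T x = -74.0
  y^{k+1} = 2.2 + 0.1*-74.0 = -5.2
Step 3: y^k = -5.2, reduced costs: (37.2, 13.4)
  x^k = (0.0, 0.0), subgradient = b - a^T x = 22.0
  y^{k+1} = -5.2 + 0.1*22.0 = -3.0
Dual objective at y_3 = -3.0: reduced costs (24.0, 9.0), box minimizer x = (0.0, 0.0)
g(y_3) = b*y + (c1 - a1*y)*x1 + (c2 - a2*y)*x2 = 22*(-3.0) + 24.0*0.0 + 9.0*0.0 = -66.0 + 0.0 + 0.0 = -66.0


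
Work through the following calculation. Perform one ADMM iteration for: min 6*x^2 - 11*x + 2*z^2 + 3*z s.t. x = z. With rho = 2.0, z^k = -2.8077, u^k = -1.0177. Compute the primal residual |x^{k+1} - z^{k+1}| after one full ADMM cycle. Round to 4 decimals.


ADMM iteration with rho = 2.0, z^k = -2.8077, u^k = -1.0177
Step 1: x-update.
Minimize 6*x^2 - 11*x + (2.0/2)*(x + 2.8077 - 1.0177)^2
FOC: (2*6 + 2.0)*x = 11 + 2.0*(-2.8077 + 1.0177)
x^{k+1} = 0.53
Step 2: z-update.
Minimize 2*z^2 + 3*z + (2.0/2)*(0.53 - z - 1.0177)^2
FOC: (2*2 + 2.0)*z = -3 + 2.0*(0.53 - 1.0177)
z^{k+1} = -0.6626
Step 3: u-update.
u^{k+1} = -1.0177 + 0.53 + 0.6626 = 0.1749
Step 4: Primal residual = |0.53 + 0.6626| = 1.1926


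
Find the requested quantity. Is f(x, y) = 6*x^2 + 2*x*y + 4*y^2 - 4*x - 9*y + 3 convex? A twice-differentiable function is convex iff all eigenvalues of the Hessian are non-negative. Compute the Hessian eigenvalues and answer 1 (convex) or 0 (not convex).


The Hessian of f(x,y) = 6*x^2 + 2*x*y + 4*y^2 - 4*x - 9*y + 3 is:
H = [[12, 2], [2, 8]]
Trace = 12 + 8 = 20
Determinant = 12*8 - (2)^2 = 92
Discriminant = (20)^2 - 4*92 = 32.0
Eigenvalues: lambda_1 = 7.1716, lambda_2 = 12.8284
The function is convex.

1


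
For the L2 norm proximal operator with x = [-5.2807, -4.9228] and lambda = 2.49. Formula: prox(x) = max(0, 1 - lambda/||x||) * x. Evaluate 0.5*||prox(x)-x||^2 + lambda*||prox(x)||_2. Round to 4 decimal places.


Step 1: Compute ||x||.
||x|| = 7.2194
Step 2: Compute scaling factor.
scale = max(0, 1 - 2.49/7.2194) = 0.6551
Step 3: prox(x) = [-3.4594, -3.2249]
||prox(x)|| = 4.7294
Step 4: Proximal objective.
0.5*||prox-x||^2 = 3.1001
lambda*||prox|| = 11.7762
Total = 14.8763


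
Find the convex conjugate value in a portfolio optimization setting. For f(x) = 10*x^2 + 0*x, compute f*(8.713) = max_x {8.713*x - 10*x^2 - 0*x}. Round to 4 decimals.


f*(y) = sup_x {y*x - a*x^2 - b*x} = sup_x {(y-b)*x - a*x^2}
FOC: (y - b) - 2a*x = 0 => x* = (y - b)/(2a)
x* = (8.713 - 0)/(2*10) = 0.4357
f*(8.713) = (y-b)^2/(4a) = (8.713 - 0)^2/(4*10)
= 75.9164/40 = 1.8979


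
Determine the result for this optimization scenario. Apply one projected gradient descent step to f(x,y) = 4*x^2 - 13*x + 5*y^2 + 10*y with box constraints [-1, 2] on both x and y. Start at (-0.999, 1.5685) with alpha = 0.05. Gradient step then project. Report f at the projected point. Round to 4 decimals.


Step 1: Compute gradient at (-0.999, 1.5685).
grad_x = 2*4*-0.999 - 13 = -20.992
grad_y = 2*5*1.5685 + 10 = 25.685
Step 2: Gradient step.
x_raw = -0.999 - 0.05*-20.992 = 0.0506
y_raw = 1.5685 - 0.05*25.685 = 0.2843
Step 3: Project onto [-1, 2].
x_proj = clip(0.0506) = 0.0506
y_proj = clip(0.2843) = 0.2843
Step 4: Evaluate f.
f(0.0506, 0.2843) = 2.5989


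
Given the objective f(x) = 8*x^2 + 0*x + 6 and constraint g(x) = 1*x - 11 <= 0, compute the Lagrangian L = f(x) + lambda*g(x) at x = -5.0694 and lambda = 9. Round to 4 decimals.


Step 1: Evaluate f(x).
f(-5.0694) = 8*(-5.0694)^2 + 0*(-5.0694) + 6 = 211.5905
Step 2: Evaluate g(x).
g(-5.0694) = 1*-5.0694 - 11 = -16.0694
Step 3: Compute Lagrangian.
L = 211.5905 + 9*-16.0694 = 66.9659


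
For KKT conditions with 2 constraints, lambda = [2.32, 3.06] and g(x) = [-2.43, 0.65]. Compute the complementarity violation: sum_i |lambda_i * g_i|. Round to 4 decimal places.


KKT complementary slackness check:
lambda_1 * g_1 = 2.32 * -2.43 = -5.6376
lambda_2 * g_2 = 3.06 * 0.65 = 1.989
Total violation = 5.6376 + 1.989 = 7.6266


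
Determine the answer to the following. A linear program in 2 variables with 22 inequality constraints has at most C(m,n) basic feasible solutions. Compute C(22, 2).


Each vertex corresponds to some choice of n active constraints out of m, so the number of vertices is at most C(m, n) = m! / (n!(m-n)!).
m = 22, n = 2
Numerator: 22 * 21
Denominator: 2! = 2
C(22, 2) = 231


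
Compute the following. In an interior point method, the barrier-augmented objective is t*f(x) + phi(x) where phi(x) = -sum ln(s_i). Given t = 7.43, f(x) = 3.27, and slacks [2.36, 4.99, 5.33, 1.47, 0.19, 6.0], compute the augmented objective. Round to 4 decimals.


Step 1: Compute log-barrier.
ln values: [0.8587, 1.6074, 1.6734, 0.3853, -1.6607, 1.7918]
phi = -(0.8587 + 1.6074 + 1.6734 + 0.3853 - 1.6607 + 1.7918) = -4.6557
Step 2: Compute augmented objective.
t*f(x) = 7.43*3.27 = 24.2961
Total = 24.2961 - 4.6557 = 19.6404


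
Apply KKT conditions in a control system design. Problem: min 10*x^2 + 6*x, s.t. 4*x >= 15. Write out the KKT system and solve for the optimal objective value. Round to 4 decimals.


Step 1: Try lambda = 0 (constraint inactive).
x_unc = -6/(2*10) = -0.3
Check: 4*-0.3 = -1.2 < 15 -- violated!
Step 2: Constraint must be active: 4*x = 15
x* = 15/4 = 3.75
lambda = (2*10*3.75 + 6)/4 = 20.25
Step 3: Compute optimal value.
f(x*) = 10*3.75^2 + 6*3.75 = 163.125


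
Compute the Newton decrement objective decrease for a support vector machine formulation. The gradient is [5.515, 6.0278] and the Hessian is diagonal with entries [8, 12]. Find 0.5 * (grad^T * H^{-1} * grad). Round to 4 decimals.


Step 1: H is diagonal, so H^(-1) * g = [0.6894, 0.5023].
Step 2: g^T H^(-1) g = sum_i g_i^2 / H_ii
  = (5.515)^2/8 + (6.0278)^2/12
  = 3.8019 + 3.0279 = 6.8298
Step 3: Objective decrease = 0.5 * g^T H^(-1) g = 3.4149


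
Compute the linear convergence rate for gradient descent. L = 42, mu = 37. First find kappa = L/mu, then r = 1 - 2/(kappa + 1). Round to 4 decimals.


Step 1: Compute the condition number.
kappa = L/mu = 42/37 = 1.1351
Step 2: Compute the convergence rate.
r = 1 - 2/(kappa + 1) = 1 - 2*mu/(L + mu) = (L - mu)/(L + mu) = 5/79 = 0.0633


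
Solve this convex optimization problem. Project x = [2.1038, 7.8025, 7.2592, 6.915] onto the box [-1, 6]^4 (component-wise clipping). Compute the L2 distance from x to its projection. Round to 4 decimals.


Project each component onto [-1, 6].
clip(2.1038) = 2.1038, clip(7.8025) = 6.0, clip(7.2592) = 6.0, clip(6.915) = 6.0
Projection = [2.1038, 6.0, 6.0, 6.0]
Squared diffs: [0.0, 3.249, 1.5856, 0.8372]
Distance = sqrt(5.6718) = 2.3816


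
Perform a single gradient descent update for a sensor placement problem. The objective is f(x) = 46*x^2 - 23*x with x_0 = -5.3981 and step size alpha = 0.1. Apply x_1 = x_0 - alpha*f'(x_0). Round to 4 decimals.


We compute the gradient at x_0 and apply the update.
f'(x) = 92*x - 23
f'(-5.3981) = 92*-5.3981 - 23 = -519.6252
x_1 = -5.3981 - 0.1*-519.6252 = 46.5644


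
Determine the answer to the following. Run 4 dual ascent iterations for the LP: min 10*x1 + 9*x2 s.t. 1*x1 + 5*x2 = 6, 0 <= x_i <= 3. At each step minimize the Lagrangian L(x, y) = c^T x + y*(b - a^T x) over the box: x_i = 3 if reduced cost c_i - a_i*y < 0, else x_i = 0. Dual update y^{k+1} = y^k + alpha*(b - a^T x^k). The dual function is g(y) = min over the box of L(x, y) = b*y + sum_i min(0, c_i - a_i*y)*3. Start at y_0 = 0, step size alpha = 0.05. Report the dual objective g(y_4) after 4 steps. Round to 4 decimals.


Dual ascent for LP: min 10*x1 + 9*x2, 1*x1 + 5*x2 = 6, 0 <= x_i <= 3
Step 1: y^k = 0.0, reduced costs: (10.0, 9.0)
  x^k = (0.0, 0.0), subgradient = b - a^T x = 6.0
  y^{k+1} = 0.0 + 0.05*6.0 = 0.3
Step 2: y^k = 0.3, reduced costs: (9.7, 7.5)
  x^k = (0.0, 0.0), subgradient = b - a^T x = 6.0
  y^{k+1} = 0.3 + 0.05*6.0 = 0.6
Step 3: y^k = 0.6, reduced costs: (9.4, 6.0)
  x^k = (0.0, 0.0), subgradient = b - a^T x = 6.0
  y^{k+1} = 0.6 + 0.05*6.0 = 0.9
Step 4: y^k = 0.9, reduced costs: (9.1, 4.5)
  x^k = (0.0, 0.0), subgradient = b - a^T x = 6.0
  y^{k+1} = 0.9 + 0.05*6.0 = 1.2
Dual objective at y_4 = 1.2: reduced costs (8.8, 3.0), box minimizer x = (0.0, 0.0)
g(y_4) = b*y + (c1 - a1*y)*x1 + (c2 - a2*y)*x2 = 6*1.2 + 8.8*0.0 + 3.0*0.0 = 7.2 + 0.0 + 0.0 = 7.2


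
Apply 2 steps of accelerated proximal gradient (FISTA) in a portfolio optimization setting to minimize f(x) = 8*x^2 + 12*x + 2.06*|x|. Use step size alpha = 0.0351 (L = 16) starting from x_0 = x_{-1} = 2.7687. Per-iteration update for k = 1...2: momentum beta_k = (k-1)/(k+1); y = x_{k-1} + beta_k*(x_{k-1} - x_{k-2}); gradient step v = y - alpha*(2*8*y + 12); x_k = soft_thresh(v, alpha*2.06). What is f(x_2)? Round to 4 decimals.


FISTA on f(x) = 8*x^2 + 12*x + 2.06*|x|
L = 16, alpha = 0.0351
Iteration 1: beta = 0.0, y = 2.7687 + 0.0*(2.7687 - 2.7687) = 2.7687
  grad(y) = 56.2992, v = y - alpha*grad = 0.7926
  prox(v) = soft_thresh(0.7926, 0.0723) = 0.7203
Iteration 2: beta = 0.3333, y = 0.7203 + 0.3333*(0.7203 - 2.7687) = 0.0375
  grad(y) = 12.5998, v = y - alpha*grad = -0.4048
  prox(v) = soft_thresh(-0.4048, 0.0723) = -0.3325
f(x_2) = 8*(-0.3325)^2 + 12*(-0.3325) + 2.06*|-0.3325| = -2.4204


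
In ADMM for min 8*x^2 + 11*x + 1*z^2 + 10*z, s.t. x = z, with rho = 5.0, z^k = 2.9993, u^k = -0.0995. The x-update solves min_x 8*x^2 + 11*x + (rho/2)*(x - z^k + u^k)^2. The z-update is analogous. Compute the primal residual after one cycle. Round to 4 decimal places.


ADMM iteration with rho = 5.0, z^k = 2.9993, u^k = -0.0995
Step 1: x-update.
Minimize 8*x^2 + 11*x + (5.0/2)*(x - 2.9993 - 0.0995)^2
FOC: (2*8 + 5.0)*x = -11 + 5.0*(2.9993 + 0.0995)
x^{k+1} = 0.214
Step 2: z-update.
Minimize 1*z^2 + 10*z + (5.0/2)*(0.214 - z - 0.0995)^2
FOC: (2*1 + 5.0)*z = -10 + 5.0*(0.214 - 0.0995)
z^{k+1} = -1.3468
Step 3: u-update.
u^{k+1} = -0.0995 + 0.214 + 1.3468 = 1.4613
Step 4: Primal residual = |0.214 + 1.3468| = 1.5608


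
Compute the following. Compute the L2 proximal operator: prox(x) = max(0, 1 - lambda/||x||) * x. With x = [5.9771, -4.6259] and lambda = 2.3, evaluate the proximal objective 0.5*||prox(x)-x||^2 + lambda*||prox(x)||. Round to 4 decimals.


Step 1: Compute ||x||.
||x|| = 7.5581
Step 2: Compute scaling factor.
scale = max(0, 1 - 2.3/7.5581) = 0.6957
Step 3: prox(x) = [4.1582, -3.2182]
||prox(x)|| = 5.2581
Step 4: Proximal objective.
0.5*||prox-x||^2 = 2.645
lambda*||prox|| = 12.0936
Total = 14.7386


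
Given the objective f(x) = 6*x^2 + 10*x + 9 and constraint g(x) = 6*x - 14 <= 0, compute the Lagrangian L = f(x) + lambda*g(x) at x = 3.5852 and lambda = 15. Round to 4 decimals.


Step 1: Evaluate f(x).
f(3.5852) = 6*3.5852^2 + 10*3.5852 + 9 = 121.974
Step 2: Evaluate g(x).
g(3.5852) = 6*3.5852 - 14 = 7.5112
Step 3: Compute Lagrangian.
L = 121.974 + 15*7.5112 = 234.642


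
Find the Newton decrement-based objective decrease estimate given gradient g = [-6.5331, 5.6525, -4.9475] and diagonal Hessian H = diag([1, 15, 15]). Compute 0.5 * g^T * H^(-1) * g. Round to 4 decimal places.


Step 1: H is diagonal, so H^(-1) * g = [-6.5331, 0.3768, -0.3298].
Step 2: g^T H^(-1) g = sum_i g_i^2 / H_ii
  = (-6.5331)^2/1 + (5.6525)^2/15 + (-4.9475)^2/15
  = 42.6814 + 2.1301 + 1.6319 = 46.4433
Step 3: Objective decrease = 0.5 * g^T H^(-1) g = 23.2216


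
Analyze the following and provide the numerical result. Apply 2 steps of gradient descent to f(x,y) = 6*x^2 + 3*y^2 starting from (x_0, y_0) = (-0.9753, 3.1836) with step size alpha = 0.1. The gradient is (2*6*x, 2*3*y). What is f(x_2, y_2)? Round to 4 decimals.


Gradient descent on f(x,y) = 6*x^2 + 3*y^2.
Starting point: (-0.9753, 3.1836), alpha = 0.1
Step 1: grad_x = 2*6*-0.9753 = -11.7036, grad_y = 2*3*3.1836 = 19.1016
  x_1 = -0.9753 - 0.1*-11.7036 = 0.1951
  y_1 = 3.1836 - 0.1*19.1016 = 1.2734
Step 2: grad_x = 2*6*0.1951 = 2.3407, grad_y = 2*3*1.2734 = 7.6406
  x_2 = 0.1951 - 0.1*2.3407 = -0.039
  y_2 = 1.2734 - 0.1*7.6406 = 0.5094
f(-0.039, 0.5094) = 6*(-0.039)^2 + 3*0.5094^2 = 0.7875


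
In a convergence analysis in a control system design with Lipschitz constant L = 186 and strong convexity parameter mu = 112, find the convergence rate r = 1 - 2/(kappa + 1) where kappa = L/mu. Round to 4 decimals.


Step 1: Compute the condition number.
kappa = L/mu = 186/112 = 1.6607
Step 2: Compute the convergence rate.
r = 1 - 2/(kappa + 1) = 1 - 2*mu/(L + mu) = (L - mu)/(L + mu) = 74/298 = 0.2483


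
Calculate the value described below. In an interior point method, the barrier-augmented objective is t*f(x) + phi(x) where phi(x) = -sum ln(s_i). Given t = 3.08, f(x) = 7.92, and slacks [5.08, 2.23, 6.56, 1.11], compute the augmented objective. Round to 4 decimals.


Step 1: Compute log-barrier.
ln values: [1.6253, 0.802, 1.881, 0.1044]
phi = -(1.6253 + 0.802 + 1.881 + 0.1044) = -4.4127
Step 2: Compute augmented objective.
t*f(x) = 3.08*7.92 = 24.3936
Total = 24.3936 - 4.4127 = 19.9809


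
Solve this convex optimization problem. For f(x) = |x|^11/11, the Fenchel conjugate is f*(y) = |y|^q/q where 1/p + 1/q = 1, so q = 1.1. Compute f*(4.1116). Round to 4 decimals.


The conjugate exponent q satisfies 1/p + 1/q = 1.
p = 11, so q = 11/(11 - 1) = 1.1
|y|^q = 4.1116^1.1 = 4.736
f*(4.1116) = 4.736 / 1.1 = 4.3055


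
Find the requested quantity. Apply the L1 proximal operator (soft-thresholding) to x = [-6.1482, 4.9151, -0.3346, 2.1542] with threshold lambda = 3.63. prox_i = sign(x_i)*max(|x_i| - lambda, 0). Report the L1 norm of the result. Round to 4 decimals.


Soft-thresholding with lambda = 3.63:
prox(-6.1482) = sign(-6.1482)*max(|-6.1482| - 3.63, 0) = -2.5182
prox(4.9151) = sign(4.9151)*max(|4.9151| - 3.63, 0) = 1.2851
prox(-0.3346) = sign(-0.3346)*max(|-0.3346| - 3.63, 0) = 0.0
prox(2.1542) = sign(2.1542)*max(|2.1542| - 3.63, 0) = 0.0
prox(x) = [-2.5182, 1.2851, 0.0, 0.0]
||prox(x)||_1 = 2.5182 + 1.2851 + 0.0 + 0.0 = 3.8033


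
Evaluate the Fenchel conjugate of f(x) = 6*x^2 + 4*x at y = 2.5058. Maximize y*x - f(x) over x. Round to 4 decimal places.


f*(y) = sup_x {y*x - a*x^2 - b*x} = sup_x {(y-b)*x - a*x^2}
FOC: (y - b) - 2a*x = 0 => x* = (y - b)/(2a)
x* = (2.5058 - 4)/(2*6) = -0.1245
f*(2.5058) = (y-b)^2/(4a) = (2.5058 - 4)^2/(4*6)
= 2.2326/24 = 0.093


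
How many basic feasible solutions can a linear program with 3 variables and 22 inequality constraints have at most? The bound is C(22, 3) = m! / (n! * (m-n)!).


Each vertex corresponds to some choice of n active constraints out of m, so the number of vertices is at most C(m, n) = m! / (n!(m-n)!).
m = 22, n = 3
Numerator: 22 * 21 * 20
Denominator: 3! = 6
C(22, 3) = 1540


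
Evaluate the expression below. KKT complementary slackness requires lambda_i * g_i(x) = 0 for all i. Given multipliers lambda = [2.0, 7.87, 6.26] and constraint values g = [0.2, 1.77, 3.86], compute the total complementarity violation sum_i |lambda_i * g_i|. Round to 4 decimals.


KKT complementary slackness check:
lambda_1 * g_1 = 2.0 * 0.2 = 0.4
lambda_2 * g_2 = 7.87 * 1.77 = 13.9299
lambda_3 * g_3 = 6.26 * 3.86 = 24.1636
Total violation = 0.4 + 13.9299 + 24.1636 = 38.4935


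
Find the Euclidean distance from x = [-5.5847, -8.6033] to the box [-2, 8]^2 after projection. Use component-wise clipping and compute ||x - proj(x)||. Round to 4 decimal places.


Project each component onto [-2, 8].
clip(-5.5847) = -2.0, clip(-8.6033) = -2.0
Projection = [-2.0, -2.0]
Squared diffs: [12.8501, 43.6036]
Distance = sqrt(56.4537) = 7.5136


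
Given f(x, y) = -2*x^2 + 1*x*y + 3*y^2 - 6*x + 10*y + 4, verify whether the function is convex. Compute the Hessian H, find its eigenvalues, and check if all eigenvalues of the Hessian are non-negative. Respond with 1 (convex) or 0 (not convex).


The Hessian of f(x,y) = -2*x^2 + 1*x*y + 3*y^2 - 6*x + 10*y + 4 is:
H = [[-4, 1], [1, 6]]
Trace = -4 + 6 = 2
Determinant = -4*6 - (1)^2 = -25
Discriminant = (2)^2 - 4*-25 = 104.0
Eigenvalues: lambda_1 = -4.099, lambda_2 = 6.099
The function is not convex.

0


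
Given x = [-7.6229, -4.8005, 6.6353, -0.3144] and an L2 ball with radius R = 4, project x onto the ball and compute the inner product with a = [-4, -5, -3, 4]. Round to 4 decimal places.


Step 1: Compute ||x|| (intermediates to 6 decimals).
||x|| = sqrt((-7.6229)^2 + (-4.8005)^2 + 6.6353^2 + (-0.3144)^2) = 11.192831
Step 2: Project.
Since ||x|| > R, scale = R/||x|| = 4/11.192831 = 0.357372, proj(x) = scale * x
proj(x) = [-2.724211, -1.715564, 2.37127, -0.112358]
Step 3: Dot product.
a^T * proj(x) = -4*(-2.724211) - 5*(-1.715564) - 3*2.37127 + 4*(-0.112358) = 11.9114


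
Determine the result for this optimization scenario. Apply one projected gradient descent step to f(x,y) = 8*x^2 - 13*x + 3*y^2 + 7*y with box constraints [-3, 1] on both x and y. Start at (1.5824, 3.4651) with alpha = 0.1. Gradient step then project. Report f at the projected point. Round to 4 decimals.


Step 1: Compute gradient at (1.5824, 3.4651).
grad_x = 2*8*1.5824 - 13 = 12.3184
grad_y = 2*3*3.4651 + 7 = 27.7906
Step 2: Gradient step.
x_raw = 1.5824 - 0.1*12.3184 = 0.3506
y_raw = 3.4651 - 0.1*27.7906 = 0.686
Step 3: Project onto [-3, 1].
x_proj = clip(0.3506) = 0.3506
y_proj = clip(0.686) = 0.686
Step 4: Evaluate f.
f(0.3506, 0.686) = 2.6401


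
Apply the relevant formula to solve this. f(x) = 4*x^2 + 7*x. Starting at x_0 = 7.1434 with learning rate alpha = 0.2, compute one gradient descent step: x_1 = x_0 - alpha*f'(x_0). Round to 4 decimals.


We compute the gradient at x_0 and apply the update.
f'(x) = 8*x + 7
f'(7.1434) = 8*7.1434 + 7 = 64.1472
x_1 = 7.1434 - 0.2*64.1472 = -5.686


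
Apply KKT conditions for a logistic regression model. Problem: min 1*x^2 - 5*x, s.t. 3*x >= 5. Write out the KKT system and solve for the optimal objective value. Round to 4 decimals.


Step 1: Try lambda = 0 (constraint inactive).
Stationarity: 2*1*x - 5 = 0
x* = 5/(2*1) = 2.5
Check constraint: 3*2.5 = 7.5 >= 5 -- satisfied.
Step 2: Compute optimal value.
f(x*) = 1*2.5^2 - 5*2.5 = -6.25


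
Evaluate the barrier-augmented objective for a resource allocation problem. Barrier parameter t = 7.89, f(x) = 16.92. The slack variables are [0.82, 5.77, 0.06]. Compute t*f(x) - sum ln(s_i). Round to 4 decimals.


Step 1: Compute log-barrier.
ln values: [-0.1985, 1.7527, -2.8134]
phi = -(-0.1985 + 1.7527 - 2.8134) = 1.2592
Step 2: Compute augmented objective.
t*f(x) = 7.89*16.92 = 133.4988
Total = 133.4988 + 1.2592 = 134.758


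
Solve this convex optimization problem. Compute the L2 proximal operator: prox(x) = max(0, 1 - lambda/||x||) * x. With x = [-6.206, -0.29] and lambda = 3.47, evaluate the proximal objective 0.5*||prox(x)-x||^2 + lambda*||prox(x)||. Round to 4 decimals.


Step 1: Compute ||x||.
||x|| = 6.2128
Step 2: Compute scaling factor.
scale = max(0, 1 - 3.47/6.2128) = 0.4415
Step 3: prox(x) = [-2.7398, -0.128]
||prox(x)|| = 2.7428
Step 4: Proximal objective.
0.5*||prox-x||^2 = 6.0205
lambda*||prox|| = 9.5175
Total = 15.5379


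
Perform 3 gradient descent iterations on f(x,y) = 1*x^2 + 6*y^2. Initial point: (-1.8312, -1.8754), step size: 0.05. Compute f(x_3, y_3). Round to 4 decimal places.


Gradient descent on f(x,y) = 1*x^2 + 6*y^2.
Starting point: (-1.8312, -1.8754), alpha = 0.05
Step 1: grad_x = 2*1*-1.8312 = -3.6624, grad_y = 2*6*-1.8754 = -22.5048
  x_1 = -1.8312 - 0.05*-3.6624 = -1.6481
  y_1 = -1.8754 - 0.05*-22.5048 = -0.7502
Step 2: grad_x = 2*1*-1.6481 = -3.2962, grad_y = 2*6*-0.7502 = -9.0019
  x_2 = -1.6481 - 0.05*-3.2962 = -1.4833
  y_2 = -0.7502 - 0.05*-9.0019 = -0.3001
Step 3: grad_x = 2*1*-1.4833 = -2.9665, grad_y = 2*6*-0.3001 = -3.6008
  x_3 = -1.4833 - 0.05*-2.9665 = -1.3349
  y_3 = -0.3001 - 0.05*-3.6008 = -0.12
f(-1.3349, -0.12) = 1*(-1.3349)^2 + 6*(-0.12)^2 = 1.8685


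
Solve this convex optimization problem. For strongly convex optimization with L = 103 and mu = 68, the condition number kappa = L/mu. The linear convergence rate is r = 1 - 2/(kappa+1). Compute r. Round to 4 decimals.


Step 1: Compute the condition number.
kappa = L/mu = 103/68 = 1.5147
Step 2: Compute the convergence rate.
r = 1 - 2/(kappa + 1) = 1 - 2*mu/(L + mu) = (L - mu)/(L + mu) = 35/171 = 0.2047


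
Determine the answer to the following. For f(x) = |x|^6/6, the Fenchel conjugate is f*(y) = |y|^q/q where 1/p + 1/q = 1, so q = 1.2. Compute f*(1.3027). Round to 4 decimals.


The conjugate exponent q satisfies 1/p + 1/q = 1.
p = 6, so q = 6/(6 - 1) = 1.2
|y|^q = 1.3027^1.2 = 1.3735
f*(1.3027) = 1.3735 / 1.2 = 1.1445


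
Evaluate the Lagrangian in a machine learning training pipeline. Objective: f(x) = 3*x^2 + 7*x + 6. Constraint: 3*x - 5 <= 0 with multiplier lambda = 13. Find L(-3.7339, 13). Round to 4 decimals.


Step 1: Evaluate f(x).
f(-3.7339) = 3*(-3.7339)^2 + 7*(-3.7339) + 6 = 21.6887
Step 2: Evaluate g(x).
g(-3.7339) = 3*-3.7339 - 5 = -16.2017
Step 3: Compute Lagrangian.
L = 21.6887 + 13*-16.2017 = -188.9334


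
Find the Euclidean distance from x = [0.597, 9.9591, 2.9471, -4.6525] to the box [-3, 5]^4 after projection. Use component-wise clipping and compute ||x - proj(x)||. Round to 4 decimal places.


Project each component onto [-3, 5].
clip(0.597) = 0.597, clip(9.9591) = 5.0, clip(2.9471) = 2.9471, clip(-4.6525) = -3.0
Projection = [0.597, 5.0, 2.9471, -3.0]
Squared diffs: [0.0, 24.5927, 0.0, 2.7308]
Distance = sqrt(27.3235) = 5.2272


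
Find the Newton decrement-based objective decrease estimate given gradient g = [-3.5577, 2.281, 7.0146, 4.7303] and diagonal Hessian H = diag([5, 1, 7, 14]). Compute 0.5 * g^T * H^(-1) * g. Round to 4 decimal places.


Step 1: H is diagonal, so H^(-1) * g = [-0.7115, 2.281, 1.0021, 0.3379].
Step 2: g^T H^(-1) g = sum_i g_i^2 / H_ii
  = (-3.5577)^2/5 + (2.281)^2/1 + (7.0146)^2/7 + (4.7303)^2/14
  = 2.5314 + 5.203 + 7.0292 + 1.5983 = 16.3619
Step 3: Objective decrease = 0.5 * g^T H^(-1) g = 8.181


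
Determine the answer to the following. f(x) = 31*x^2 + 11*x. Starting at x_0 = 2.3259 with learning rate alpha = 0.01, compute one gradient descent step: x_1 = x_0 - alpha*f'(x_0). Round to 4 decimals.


We compute the gradient at x_0 and apply the update.
f'(x) = 62*x + 11
f'(2.3259) = 62*2.3259 + 11 = 155.2058
x_1 = 2.3259 - 0.01*155.2058 = 0.7738


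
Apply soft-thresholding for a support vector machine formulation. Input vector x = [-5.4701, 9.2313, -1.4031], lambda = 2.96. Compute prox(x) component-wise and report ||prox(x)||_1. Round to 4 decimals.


Soft-thresholding with lambda = 2.96:
prox(-5.4701) = sign(-5.4701)*max(|-5.4701| - 2.96, 0) = -2.5101
prox(9.2313) = sign(9.2313)*max(|9.2313| - 2.96, 0) = 6.2713
prox(-1.4031) = sign(-1.4031)*max(|-1.4031| - 2.96, 0) = 0.0
prox(x) = [-2.5101, 6.2713, 0.0]
||prox(x)||_1 = 2.5101 + 6.2713 + 0.0 = 8.7814


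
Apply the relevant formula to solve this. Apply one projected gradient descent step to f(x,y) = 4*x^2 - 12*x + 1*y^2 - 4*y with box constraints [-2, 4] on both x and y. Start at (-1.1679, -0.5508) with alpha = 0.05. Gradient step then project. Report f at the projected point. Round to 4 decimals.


Step 1: Compute gradient at (-1.1679, -0.5508).
grad_x = 2*4*-1.1679 - 12 = -21.3432
grad_y = 2*1*-0.5508 - 4 = -5.1016
Step 2: Gradient step.
x_raw = -1.1679 - 0.05*-21.3432 = -0.1007
y_raw = -0.5508 - 0.05*-5.1016 = -0.2957
Step 3: Project onto [-2, 4].
x_proj = clip(-0.1007) = -0.1007
y_proj = clip(-0.2957) = -0.2957
Step 4: Evaluate f.
f(-0.1007, -0.2957) = 2.5198


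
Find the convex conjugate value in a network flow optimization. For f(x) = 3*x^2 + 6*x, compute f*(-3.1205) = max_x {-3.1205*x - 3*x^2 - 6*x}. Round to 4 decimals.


f*(y) = sup_x {y*x - a*x^2 - b*x} = sup_x {(y-b)*x - a*x^2}
FOC: (y - b) - 2a*x = 0 => x* = (y - b)/(2a)
x* = (-3.1205 - 6)/(2*3) = -1.5201
f*(-3.1205) = (y-b)^2/(4a) = (-3.1205 - 6)^2/(4*3)
= 83.1835/12 = 6.932


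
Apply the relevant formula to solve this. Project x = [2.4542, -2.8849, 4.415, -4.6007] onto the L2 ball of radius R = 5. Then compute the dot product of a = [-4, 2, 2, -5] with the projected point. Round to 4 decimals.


Step 1: Compute ||x|| (intermediates to 6 decimals).
||x|| = sqrt(2.4542^2 + (-2.8849)^2 + 4.415^2 + (-4.6007)^2) = 7.416496
Step 2: Project.
Since ||x|| > R, scale = R/||x|| = 5/7.416496 = 0.674173, proj(x) = scale * x
proj(x) = [1.654555, -1.944922, 2.976474, -3.101668]
Step 3: Dot product.
a^T * proj(x) = -4*1.654555 + 2*(-1.944922) + 2*2.976474 - 5*(-3.101668) = 10.9532


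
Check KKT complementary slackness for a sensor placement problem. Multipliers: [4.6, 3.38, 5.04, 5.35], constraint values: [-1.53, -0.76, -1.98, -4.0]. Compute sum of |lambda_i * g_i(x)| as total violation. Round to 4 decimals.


KKT complementary slackness check:
lambda_1 * g_1 = 4.6 * -1.53 = -7.038
lambda_2 * g_2 = 3.38 * -0.76 = -2.5688
lambda_3 * g_3 = 5.04 * -1.98 = -9.9792
lambda_4 * g_4 = 5.35 * -4.0 = -21.4
Total violation = 7.038 + 2.5688 + 9.9792 + 21.4 = 40.986


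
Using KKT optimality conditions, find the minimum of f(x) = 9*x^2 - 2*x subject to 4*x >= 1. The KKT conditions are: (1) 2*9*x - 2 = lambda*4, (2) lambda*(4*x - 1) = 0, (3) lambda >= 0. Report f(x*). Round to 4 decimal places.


Step 1: Try lambda = 0 (constraint inactive).
x_unc = 2/(2*9) = 0.1111
Check: 4*0.1111 = 0.4444 < 1 -- violated!
Step 2: Constraint must be active: 4*x = 1
x* = 1/4 = 0.25
lambda = (2*9*0.25 - 2)/4 = 0.625
Step 3: Compute optimal value.
f(x*) = 9*0.25^2 - 2*0.25 = 0.0625


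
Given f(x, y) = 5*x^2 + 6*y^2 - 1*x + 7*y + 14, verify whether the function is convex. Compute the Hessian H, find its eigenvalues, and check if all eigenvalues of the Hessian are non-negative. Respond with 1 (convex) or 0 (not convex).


The Hessian of f(x,y) = 5*x^2 + 6*y^2 - 1*x + 7*y + 14 is:
H = [[10, 0], [0, 12]]
Trace = 10 + 12 = 22
Determinant = 10*12 - (0)^2 = 120
Discriminant = (22)^2 - 4*120 = 4.0
Eigenvalues: lambda_1 = 10.0, lambda_2 = 12.0
The function is convex.

1


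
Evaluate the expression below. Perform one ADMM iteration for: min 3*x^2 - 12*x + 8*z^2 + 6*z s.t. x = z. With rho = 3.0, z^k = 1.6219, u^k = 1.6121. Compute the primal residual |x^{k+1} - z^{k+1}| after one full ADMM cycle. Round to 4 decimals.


ADMM iteration with rho = 3.0, z^k = 1.6219, u^k = 1.6121
Step 1: x-update.
Minimize 3*x^2 - 12*x + (3.0/2)*(x - 1.6219 + 1.6121)^2
FOC: (2*3 + 3.0)*x = 12 + 3.0*(1.6219 - 1.6121)
x^{k+1} = 1.3366
Step 2: z-update.
Minimize 8*z^2 + 6*z + (3.0/2)*(1.3366 - z + 1.6121)^2
FOC: (2*8 + 3.0)*z = -6 + 3.0*(1.3366 + 1.6121)
z^{k+1} = 0.1498
Step 3: u-update.
u^{k+1} = 1.6121 + 1.3366 - 0.1498 = 2.7989
Step 4: Primal residual = |1.3366 - 0.1498| = 1.1868


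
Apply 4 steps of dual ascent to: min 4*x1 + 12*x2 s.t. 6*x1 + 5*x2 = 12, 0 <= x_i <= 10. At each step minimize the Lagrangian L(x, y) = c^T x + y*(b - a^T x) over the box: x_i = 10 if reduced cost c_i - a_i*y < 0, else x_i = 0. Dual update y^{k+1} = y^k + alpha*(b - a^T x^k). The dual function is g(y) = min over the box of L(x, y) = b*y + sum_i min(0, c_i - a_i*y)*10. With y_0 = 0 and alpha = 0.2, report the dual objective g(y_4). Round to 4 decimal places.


Dual ascent for LP: min 4*x1 + 12*x2, 6*x1 + 5*x2 = 12, 0 <= x_i <= 10
Step 1: y^k = 0.0, reduced costs: (4.0, 12.0)
  x^k = (0.0, 0.0), subgradient = b - a^T x = 12.0
  y^{k+1} = 0.0 + 0.2*12.0 = 2.4
Step 2: y^k = 2.4, reduced costs: (-10.4, 0.0)
  x^k = (10.0, 0.0), subgradient = b - a^T x = -48.0
  y^{k+1} = 2.4 + 0.2*-48.0 = -7.2
Step 3: y^k = -7.2, reduced costs: (47.2, 48.0)
  x^k = (0.0, 0.0), subgradient = b - a^T x = 12.0
  y^{k+1} = -7.2 + 0.2*12.0 = -4.8
Step 4: y^k = -4.8, reduced costs: (32.8, 36.0)
  x^k = (0.0, 0.0), subgradient = b - a^T x = 12.0
  y^{k+1} = -4.8 + 0.2*12.0 = -2.4
Dual objective at y_4 = -2.4: reduced costs (18.4, 24.0), box minimizer x = (0.0, 0.0)
g(y_4) = b*y + (c1 - a1*y)*x1 + (c2 - a2*y)*x2 = 12*(-2.4) + 18.4*0.0 + 24.0*0.0 = -28.8 + 0.0 + 0.0 = -28.8


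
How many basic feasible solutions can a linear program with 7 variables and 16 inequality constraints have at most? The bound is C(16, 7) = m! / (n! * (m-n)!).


Each vertex corresponds to some choice of n active constraints out of m, so the number of vertices is at most C(m, n) = m! / (n!(m-n)!).
m = 16, n = 7
Numerator: 16 * 15 * 14 * 13 * 12 * 11 * 10
Denominator: 7! = 5040
C(16, 7) = 11440


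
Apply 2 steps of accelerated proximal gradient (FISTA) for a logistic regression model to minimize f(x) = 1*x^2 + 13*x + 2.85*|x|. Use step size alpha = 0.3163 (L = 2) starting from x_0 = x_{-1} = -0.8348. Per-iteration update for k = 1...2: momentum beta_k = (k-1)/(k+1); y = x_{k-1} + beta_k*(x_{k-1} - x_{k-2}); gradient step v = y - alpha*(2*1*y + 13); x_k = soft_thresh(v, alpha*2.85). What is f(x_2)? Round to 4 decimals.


FISTA on f(x) = 1*x^2 + 13*x + 2.85*|x|
L = 2, alpha = 0.3163
Iteration 1: beta = 0.0, y = -0.8348 + 0.0*(-0.8348 + 0.8348) = -0.8348
  grad(y) = 11.3304, v = y - alpha*grad = -4.4186
  prox(v) = soft_thresh(-4.4186, 0.9015) = -3.5172
Iteration 2: beta = 0.3333, y = -3.5172 + 0.3333*(-3.5172 + 0.8348) = -4.4113
  grad(y) = 4.1775, v = y - alpha*grad = -5.7326
  prox(v) = soft_thresh(-5.7326, 0.9015) = -4.8311
f(x_2) = 1*(-4.8311)^2 + 13*(-4.8311) + 2.85*|-4.8311| = -25.6962


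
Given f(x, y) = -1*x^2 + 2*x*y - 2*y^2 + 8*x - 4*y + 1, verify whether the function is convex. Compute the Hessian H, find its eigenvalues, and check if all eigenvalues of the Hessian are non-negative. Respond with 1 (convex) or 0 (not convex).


The Hessian of f(x,y) = -1*x^2 + 2*x*y - 2*y^2 + 8*x - 4*y + 1 is:
H = [[-2, 2], [2, -4]]
Trace = -2 - 4 = -6
Determinant = -2*-4 - (2)^2 = 4
Discriminant = (-6)^2 - 4*4 = 20.0
Eigenvalues: lambda_1 = -5.2361, lambda_2 = -0.7639
The function is not convex.

0


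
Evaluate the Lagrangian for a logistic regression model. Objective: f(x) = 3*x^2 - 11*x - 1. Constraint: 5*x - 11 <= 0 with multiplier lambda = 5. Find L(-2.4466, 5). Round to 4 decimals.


Step 1: Evaluate f(x).
f(-2.4466) = 3*(-2.4466)^2 - 11*(-2.4466) - 1 = 43.8702
Step 2: Evaluate g(x).
g(-2.4466) = 5*-2.4466 - 11 = -23.233
Step 3: Compute Lagrangian.
L = 43.8702 + 5*-23.233 = -72.2948


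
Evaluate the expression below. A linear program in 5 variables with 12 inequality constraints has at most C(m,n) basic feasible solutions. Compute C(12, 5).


Each vertex corresponds to some choice of n active constraints out of m, so the number of vertices is at most C(m, n) = m! / (n!(m-n)!).
m = 12, n = 5
Numerator: 12 * 11 * 10 * 9 * 8
Denominator: 5! = 120
C(12, 5) = 792


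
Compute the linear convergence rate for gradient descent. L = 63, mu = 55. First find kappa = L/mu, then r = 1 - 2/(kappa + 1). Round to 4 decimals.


Step 1: Compute the condition number.
kappa = L/mu = 63/55 = 1.1455
Step 2: Compute the convergence rate.
r = 1 - 2/(kappa + 1) = 1 - 2*mu/(L + mu) = (L - mu)/(L + mu) = 8/118 = 0.0678


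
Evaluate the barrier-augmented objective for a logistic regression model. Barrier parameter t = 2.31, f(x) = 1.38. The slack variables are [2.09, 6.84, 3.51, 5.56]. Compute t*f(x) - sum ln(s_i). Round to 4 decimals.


Step 1: Compute log-barrier.
ln values: [0.7372, 1.9228, 1.2556, 1.7156]
phi = -(0.7372 + 1.9228 + 1.2556 + 1.7156) = -5.6312
Step 2: Compute augmented objective.
t*f(x) = 2.31*1.38 = 3.1878
Total = 3.1878 - 5.6312 = -2.4434


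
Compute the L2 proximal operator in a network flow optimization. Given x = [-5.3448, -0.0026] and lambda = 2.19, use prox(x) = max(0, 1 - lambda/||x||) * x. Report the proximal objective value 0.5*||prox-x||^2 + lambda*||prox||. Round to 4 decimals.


Step 1: Compute ||x||.
||x|| = 5.3448
Step 2: Compute scaling factor.
scale = max(0, 1 - 2.19/5.3448) = 0.5903
Step 3: prox(x) = [-3.1548, -0.0015]
||prox(x)|| = 3.1548
Step 4: Proximal objective.
0.5*||prox-x||^2 = 2.3981
lambda*||prox|| = 6.909
Total = 9.3071


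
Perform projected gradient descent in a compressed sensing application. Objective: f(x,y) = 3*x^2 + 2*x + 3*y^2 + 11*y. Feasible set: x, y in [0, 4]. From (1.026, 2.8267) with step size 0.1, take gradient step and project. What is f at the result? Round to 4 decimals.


Step 1: Compute gradient at (1.026, 2.8267).
grad_x = 2*3*1.026 + 2 = 8.156
grad_y = 2*3*2.8267 + 11 = 27.9602
Step 2: Gradient step.
x_raw = 1.026 - 0.1*8.156 = 0.2104
y_raw = 2.8267 - 0.1*27.9602 = 0.0307
Step 3: Project onto [0, 4].
x_proj = clip(0.2104) = 0.2104
y_proj = clip(0.0307) = 0.0307
Step 4: Evaluate f.
f(0.2104, 0.0307) = 0.8939


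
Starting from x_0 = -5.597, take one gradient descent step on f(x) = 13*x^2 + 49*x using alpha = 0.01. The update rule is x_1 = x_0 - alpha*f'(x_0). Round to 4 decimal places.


We compute the gradient at x_0 and apply the update.
f'(x) = 26*x + 49
f'(-5.597) = 26*-5.597 + 49 = -96.522
x_1 = -5.597 - 0.01*-96.522 = -4.6318


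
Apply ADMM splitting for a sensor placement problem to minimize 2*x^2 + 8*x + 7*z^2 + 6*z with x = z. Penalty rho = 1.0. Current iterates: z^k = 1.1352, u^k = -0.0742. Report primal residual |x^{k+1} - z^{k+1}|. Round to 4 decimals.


ADMM iteration with rho = 1.0, z^k = 1.1352, u^k = -0.0742
Step 1: x-update.
Minimize 2*x^2 + 8*x + (1.0/2)*(x - 1.1352 - 0.0742)^2
FOC: (2*2 + 1.0)*x = -8 + 1.0*(1.1352 + 0.0742)
x^{k+1} = -1.3581
Step 2: z-update.
Minimize 7*z^2 + 6*z + (1.0/2)*(-1.3581 - z - 0.0742)^2
FOC: (2*7 + 1.0)*z = -6 + 1.0*(-1.3581 - 0.0742)
z^{k+1} = -0.4955
Step 3: u-update.
u^{k+1} = -0.0742 - 1.3581 + 0.4955 = -0.9368
Step 4: Primal residual = |-1.3581 + 0.4955| = 0.8626


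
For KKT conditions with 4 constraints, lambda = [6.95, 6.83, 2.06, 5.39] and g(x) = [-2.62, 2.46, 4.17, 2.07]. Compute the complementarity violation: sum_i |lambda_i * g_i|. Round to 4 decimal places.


KKT complementary slackness check:
lambda_1 * g_1 = 6.95 * -2.62 = -18.209
lambda_2 * g_2 = 6.83 * 2.46 = 16.8018
lambda_3 * g_3 = 2.06 * 4.17 = 8.5902
lambda_4 * g_4 = 5.39 * 2.07 = 11.1573
Total violation = 18.209 + 16.8018 + 8.5902 + 11.1573 = 54.7583


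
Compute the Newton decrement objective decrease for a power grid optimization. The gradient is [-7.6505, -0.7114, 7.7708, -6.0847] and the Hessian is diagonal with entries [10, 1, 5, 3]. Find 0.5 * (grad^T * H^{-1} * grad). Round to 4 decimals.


Step 1: H is diagonal, so H^(-1) * g = [-0.7651, -0.7114, 1.5542, -2.0282].
Step 2: g^T H^(-1) g = sum_i g_i^2 / H_ii
  = (-7.6505)^2/10 + (-0.7114)^2/1 + (7.7708)^2/5 + (-6.0847)^2/3
  = 5.853 + 0.5061 + 12.0771 + 12.3412 = 30.7774
Step 3: Objective decrease = 0.5 * g^T H^(-1) g = 15.3887


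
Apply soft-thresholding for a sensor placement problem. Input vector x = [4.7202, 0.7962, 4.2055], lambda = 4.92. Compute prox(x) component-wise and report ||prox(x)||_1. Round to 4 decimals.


Soft-thresholding with lambda = 4.92:
prox(4.7202) = sign(4.7202)*max(|4.7202| - 4.92, 0) = 0.0
prox(0.7962) = sign(0.7962)*max(|0.7962| - 4.92, 0) = 0.0
prox(4.2055) = sign(4.2055)*max(|4.2055| - 4.92, 0) = 0.0
prox(x) = [0.0, 0.0, 0.0]
||prox(x)||_1 = 0.0 + 0.0 + 0.0 = 0.0


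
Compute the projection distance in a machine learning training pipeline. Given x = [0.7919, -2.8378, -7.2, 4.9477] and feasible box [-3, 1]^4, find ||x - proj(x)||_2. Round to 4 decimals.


Project each component onto [-3, 1].
clip(0.7919) = 0.7919, clip(-2.8378) = -2.8378, clip(-7.2) = -3.0, clip(4.9477) = 1.0
Projection = [0.7919, -2.8378, -3.0, 1.0]
Squared diffs: [0.0, 0.0, 17.64, 15.5843]
Distance = sqrt(33.2243) = 5.7641


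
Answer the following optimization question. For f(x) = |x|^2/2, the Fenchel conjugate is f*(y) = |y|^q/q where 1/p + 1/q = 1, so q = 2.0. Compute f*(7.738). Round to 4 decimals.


The conjugate exponent q satisfies 1/p + 1/q = 1.
p = 2, so q = 2/(2 - 1) = 2.0
|y|^q = 7.738^2.0 = 59.8766
f*(7.738) = 59.8766 / 2.0 = 29.9383


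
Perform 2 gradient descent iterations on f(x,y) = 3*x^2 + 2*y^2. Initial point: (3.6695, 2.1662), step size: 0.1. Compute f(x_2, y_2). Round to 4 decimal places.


Gradient descent on f(x,y) = 3*x^2 + 2*y^2.
Starting point: (3.6695, 2.1662), alpha = 0.1
Step 1: grad_x = 2*3*3.6695 = 22.017, grad_y = 2*2*2.1662 = 8.6648
  x_1 = 3.6695 - 0.1*22.017 = 1.4678
  y_1 = 2.1662 - 0.1*8.6648 = 1.2997
Step 2: grad_x = 2*3*1.4678 = 8.8068, grad_y = 2*2*1.2997 = 5.1989
  x_2 = 1.4678 - 0.1*8.8068 = 0.5871
  y_2 = 1.2997 - 0.1*5.1989 = 0.7798
f(0.5871, 0.7798) = 3*0.5871^2 + 2*0.7798^2 = 2.2504


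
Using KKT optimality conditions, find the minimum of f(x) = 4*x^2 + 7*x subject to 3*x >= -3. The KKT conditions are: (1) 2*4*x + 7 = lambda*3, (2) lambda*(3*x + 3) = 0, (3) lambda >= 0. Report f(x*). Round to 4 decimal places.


Step 1: Try lambda = 0 (constraint inactive).
Stationarity: 2*4*x + 7 = 0
x* = -7/(2*4) = -0.875
Check constraint: 3*-0.875 = -2.625 >= -3 -- satisfied.
Step 2: Compute optimal value.
f(x*) = 4*(-0.875)^2 + 7*(-0.875) = -3.0625


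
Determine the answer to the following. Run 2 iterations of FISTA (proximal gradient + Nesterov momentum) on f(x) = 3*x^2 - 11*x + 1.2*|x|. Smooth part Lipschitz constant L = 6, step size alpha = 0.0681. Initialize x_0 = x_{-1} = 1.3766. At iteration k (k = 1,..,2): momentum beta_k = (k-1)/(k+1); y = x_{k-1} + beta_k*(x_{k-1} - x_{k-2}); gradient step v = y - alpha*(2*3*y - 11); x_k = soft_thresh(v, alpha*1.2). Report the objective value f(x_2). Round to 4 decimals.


FISTA on f(x) = 3*x^2 - 11*x + 1.2*|x|
L = 6, alpha = 0.0681
Iteration 1: beta = 0.0, y = 1.3766 + 0.0*(1.3766 - 1.3766) = 1.3766
  grad(y) = -2.7404, v = y - alpha*grad = 1.5632
  prox(v) = soft_thresh(1.5632, 0.0817) = 1.4815
Iteration 2: beta = 0.3333, y = 1.4815 + 0.3333*(1.4815 - 1.3766) = 1.5165
  grad(y) = -1.9012, v = y - alpha*grad = 1.6459
  prox(v) = soft_thresh(1.6459, 0.0817) = 1.5642
f(x_2) = 3*1.5642^2 - 11*1.5642 + 1.2*|1.5642| = -7.989


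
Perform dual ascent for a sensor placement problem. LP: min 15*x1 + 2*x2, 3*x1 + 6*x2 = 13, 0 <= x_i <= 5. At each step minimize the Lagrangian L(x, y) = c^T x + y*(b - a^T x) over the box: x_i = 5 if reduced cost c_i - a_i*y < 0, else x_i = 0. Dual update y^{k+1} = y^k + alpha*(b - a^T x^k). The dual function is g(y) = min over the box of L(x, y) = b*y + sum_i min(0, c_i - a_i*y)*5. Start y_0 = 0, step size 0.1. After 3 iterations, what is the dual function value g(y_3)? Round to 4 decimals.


Dual ascent for LP: min 15*x1 + 2*x2, 3*x1 + 6*x2 = 13, 0 <= x_i <= 5
Step 1: y^k = 0.0, reduced costs: (15.0, 2.0)
  x^k = (0.0, 0.0), subgradient = b - a^T x = 13.0
  y^{k+1} = 0.0 + 0.1*13.0 = 1.3
Step 2: y^k = 1.3, reduced costs: (11.1, -5.8)
  x^k = (0.0, 5.0), subgradient = b - a^T x = -17.0
  y^{k+1} = 1.3 + 0.1*-17.0 = -0.4
Step 3: y^k = -0.4, reduced costs: (16.2, 4.4)
  x^k = (0.0, 0.0), subgradient = b - a^T x = 13.0
  y^{k+1} = -0.4 + 0.1*13.0 = 0.9
Dual objective at y_3 = 0.9: reduced costs (12.3, -3.4), box minimizer x = (0.0, 5.0)
g(y_3) = b*y + (c1 - a1*y)*x1 + (c2 - a2*y)*x2 = 13*0.9 + 12.3*0.0 + (-3.4)*5.0 = 11.7 + 0.0 - 17.0 = -5.3


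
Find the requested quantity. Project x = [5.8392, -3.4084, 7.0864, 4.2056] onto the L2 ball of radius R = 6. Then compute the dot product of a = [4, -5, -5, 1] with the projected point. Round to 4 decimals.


Step 1: Compute ||x|| (intermediates to 6 decimals).
||x|| = sqrt(5.8392^2 + (-3.4084)^2 + 7.0864^2 + 4.2056^2) = 10.659155
Step 2: Project.
Since ||x|| > R, scale = R/||x|| = 6/10.659155 = 0.562896, proj(x) = scale * x
proj(x) = [3.286862, -1.918575, 3.988906, 2.367315]
Step 3: Dot product.
a^T * proj(x) = 4*3.286862 - 5*(-1.918575) - 5*3.988906 + 1*2.367315 = 5.1631


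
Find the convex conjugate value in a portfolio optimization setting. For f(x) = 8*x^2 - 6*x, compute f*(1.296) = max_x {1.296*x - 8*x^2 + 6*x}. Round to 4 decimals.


f*(y) = sup_x {y*x - a*x^2 - b*x} = sup_x {(y-b)*x - a*x^2}
FOC: (y - b) - 2a*x = 0 => x* = (y - b)/(2a)
x* = (1.296 + 6)/(2*8) = 0.456
f*(1.296) = (y-b)^2/(4a) = (1.296 + 6)^2/(4*8)
= 53.2316/32 = 1.6635
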